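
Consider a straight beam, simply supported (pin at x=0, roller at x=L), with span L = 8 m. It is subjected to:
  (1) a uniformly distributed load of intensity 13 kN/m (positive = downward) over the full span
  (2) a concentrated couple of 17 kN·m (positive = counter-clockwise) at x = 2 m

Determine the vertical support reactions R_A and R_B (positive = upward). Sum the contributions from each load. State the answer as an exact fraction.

Load 1 — uniform load w=13 kN/m over full span:
  R_A = wL/2 = 13·8/2 = 52 kN
  R_B = wL/2 = 13·8/2 = 52 kN
Load 2 — applied couple M₀=17 kN·m at a=2 m (b=L-a=6):
  R_A = M₀/L = 17/8 kN
  R_B = -M₀/L = -17/8 kN
Superposition: R_A = 433/8 kN, R_B = 399/8 kN

R_A = 433/8 kN, R_B = 399/8 kN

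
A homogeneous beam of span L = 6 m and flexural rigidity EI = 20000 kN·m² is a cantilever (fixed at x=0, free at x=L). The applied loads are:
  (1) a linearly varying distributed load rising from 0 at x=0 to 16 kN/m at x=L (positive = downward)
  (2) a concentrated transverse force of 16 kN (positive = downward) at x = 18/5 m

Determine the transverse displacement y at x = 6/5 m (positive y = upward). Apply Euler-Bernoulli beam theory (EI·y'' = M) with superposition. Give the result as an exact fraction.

Load 1 — triangular load w₀=16 kN/m (0→w₀ over full span):
  y_1 = (w₀Lx³/12-w₀L²x²/6-w₀x⁵/(120L))/EI = (16·6·(6/5)³/12-16·6²·(6/5)²/6-16·(6/5)⁵/(120·6))/20000 = -60777/9765625 m
Load 2 — point force P=16 kN at a=18/5 m (b=L-a=12/5):
  y_2 = -Px²(3a-x)/(6EI)  [x≤a] = -16·(6/5)²·(3·(18/5)-(6/5))/(6·20000) = -144/78125 m
Superposition: y = Σ y_i = -78777/9765625 m ≈ -0.008067 m

y(6/5) = -78777/9765625 m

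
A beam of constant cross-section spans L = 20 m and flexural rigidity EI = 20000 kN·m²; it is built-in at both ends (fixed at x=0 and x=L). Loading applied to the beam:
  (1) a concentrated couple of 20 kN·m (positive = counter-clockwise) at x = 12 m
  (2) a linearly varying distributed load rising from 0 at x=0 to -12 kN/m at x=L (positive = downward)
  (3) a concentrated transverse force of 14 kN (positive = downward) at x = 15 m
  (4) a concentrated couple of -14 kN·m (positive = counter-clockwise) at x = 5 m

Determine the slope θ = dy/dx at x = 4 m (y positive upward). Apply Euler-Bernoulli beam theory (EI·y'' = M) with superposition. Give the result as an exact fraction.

θ(4) = 7313/500000 rad

Load 1 — applied couple M₀=20 kN·m at a=12 m (b=L-a=8):
  θ_1 = (R_Ax²/2 - M_Ax)/EI  [x≤a] with R_A=36/25, M_A=32/5 = ((36/25)·4²/2 - (32/5)·4)/20000 = -11/15625 rad
Load 2 — triangular load w₀=-12 kN/m (0→w₀ over full span):
  θ_2 = -w₀(2x(L-x)(L-2x)(x+2L)+x²(L-x)²)/(120LEI) = -(-12)·(2·4·(20-4)·(20-2·4)·(4+2·20)+4²·(20-4)²)/(120·20·20000) = 56/3125 rad
Load 3 — point force P=14 kN at a=15 m (b=L-a=5):
  θ_3 = -Pb²x(2aL-(3a+b)x)/(2L³EI)  [x≤a] = -14·5²·4·(2·15·20-(3·15+5)·4)/(2·20³·20000) = -7/4000 rad
Load 4 — applied couple M₀=-14 kN·m at a=5 m (b=L-a=15):
  θ_4 = (R_Ax²/2 - M_Ax)/EI  [x≤a] with R_A=-63/80, M_A=21/8 = ((-63/80)·4²/2 - (21/8)·4)/20000 = -21/25000 rad
Superposition: θ = Σ θ_i = 7313/500000 rad ≈ 0.014626 rad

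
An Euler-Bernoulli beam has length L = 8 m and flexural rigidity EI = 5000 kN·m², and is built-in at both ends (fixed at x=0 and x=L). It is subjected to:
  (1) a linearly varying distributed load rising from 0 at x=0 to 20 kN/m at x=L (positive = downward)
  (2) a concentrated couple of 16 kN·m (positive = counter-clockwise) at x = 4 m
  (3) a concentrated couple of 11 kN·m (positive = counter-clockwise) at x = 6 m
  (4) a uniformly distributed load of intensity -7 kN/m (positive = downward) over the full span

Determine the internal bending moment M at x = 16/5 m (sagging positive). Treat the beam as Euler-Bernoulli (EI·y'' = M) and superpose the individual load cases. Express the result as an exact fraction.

Load 1 — triangular load w₀=20 kN/m (0→w₀ over full span):
  M_1 = 3w₀Lx/20 - w₀L²/30 - w₀x³/(6L) = 3·20·8·(16/5)/20 - 20·8²/30 - 20·(16/5)³/(6·8) = 512/25 kN·m
Load 2 — applied couple M₀=16 kN·m at a=4 m (b=L-a=4):
  M_2 = R_Ax - M_A  [x≤a] with R_A=3, M_A=4 = 3·(16/5) - 4 = 28/5 kN·m
Load 3 — applied couple M₀=11 kN·m at a=6 m (b=L-a=2):
  M_3 = R_Ax - M_A  [x≤a] with R_A=99/64, M_A=55/16 = (99/64)·(16/5) - (55/16) = 121/80 kN·m
Load 4 — uniform load w=-7 kN/m over full span:
  M_4 = wLx/2 - wL²/12 - wx²/2 = (-7)·8·(16/5)/2 - (-7)·8²/12 - (-7)·(16/5)²/2 = -1232/75 kN·m
Superposition: M = Σ M_i = 13399/1200 kN·m ≈ 11.165833 kN·m

M(16/5) = 13399/1200 kN·m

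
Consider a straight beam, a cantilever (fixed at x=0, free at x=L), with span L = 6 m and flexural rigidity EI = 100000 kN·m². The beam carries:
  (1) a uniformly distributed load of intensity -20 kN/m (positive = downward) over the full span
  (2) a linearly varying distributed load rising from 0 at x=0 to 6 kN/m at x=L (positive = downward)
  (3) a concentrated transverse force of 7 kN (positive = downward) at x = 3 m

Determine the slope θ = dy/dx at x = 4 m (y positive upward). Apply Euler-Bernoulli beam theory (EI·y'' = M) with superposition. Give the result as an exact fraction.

Load 1 — uniform load w=-20 kN/m over full span:
  θ_1 = -wx(x²-3Lx+3L²)/(6EI) = -(-20)·4·(4²-3·6·4+3·6²)/(6·100000) = 13/1875 rad
Load 2 — triangular load w₀=6 kN/m (0→w₀ over full span):
  θ_2 = (w₀Lx²/4-w₀L²x/3-w₀x⁴/(24L))/EI = (6·6·4²/4-6·6²·4/3-6·4⁴/(24·6))/100000 = -29/18750 rad
Load 3 — point force P=7 kN at a=3 m (b=L-a=3):
  θ_3 = -Pa²/(2EI)  [x>a] = -7·3²/(2·100000) = -63/200000 rad
Superposition: θ = Σ θ_i = 3043/600000 rad ≈ 0.005072 rad

θ(4) = 3043/600000 rad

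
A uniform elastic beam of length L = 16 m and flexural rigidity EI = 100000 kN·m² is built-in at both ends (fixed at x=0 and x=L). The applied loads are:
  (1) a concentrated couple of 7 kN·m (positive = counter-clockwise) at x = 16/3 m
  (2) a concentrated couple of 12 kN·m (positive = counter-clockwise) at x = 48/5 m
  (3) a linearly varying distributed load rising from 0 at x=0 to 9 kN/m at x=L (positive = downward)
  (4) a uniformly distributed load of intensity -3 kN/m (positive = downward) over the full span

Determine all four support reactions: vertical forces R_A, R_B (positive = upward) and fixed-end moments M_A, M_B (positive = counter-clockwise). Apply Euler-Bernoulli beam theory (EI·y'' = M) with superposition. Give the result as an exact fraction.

R_A = -221/300 kN, M_A = 416/25 kN·m, R_B = 7421/300 kN, M_B = -3557/75 kN·m

Load 1 — applied couple M₀=7 kN·m at a=16/3 m (b=L-a=32/3):
  R_A = 6M₀ab/L³ = 6·7·(16/3)·(32/3)/16³ = 7/12 kN
  M_A = M₀b(2a-b)/L² = 7·(32/3)·(2·(16/3)-(32/3))/16² = 0 kN·m
  R_B = -6M₀ab/L³ = -6·7·(16/3)·(32/3)/16³ = -7/12 kN
  M_B = M₀a(2b-a)/L² = 7·(16/3)·(2·(32/3)-(16/3))/16² = 7/3 kN·m
Load 2 — applied couple M₀=12 kN·m at a=48/5 m (b=L-a=32/5):
  R_A = 6M₀ab/L³ = 6·12·(48/5)·(32/5)/16³ = 27/25 kN
  M_A = M₀b(2a-b)/L² = 12·(32/5)·(2·(48/5)-(32/5))/16² = 96/25 kN·m
  R_B = -6M₀ab/L³ = -6·12·(48/5)·(32/5)/16³ = -27/25 kN
  M_B = M₀a(2b-a)/L² = 12·(48/5)·(2·(32/5)-(48/5))/16² = 36/25 kN·m
Load 3 — triangular load w₀=9 kN/m (0→w₀ over full span):
  R_A = 3w₀L/20 = 3·9·16/20 = 108/5 kN
  M_A = w₀L²/30 = 9·16²/30 = 384/5 kN·m
  R_B = 7w₀L/20 = 7·9·16/20 = 252/5 kN
  M_B = -w₀L²/20 = -9·16²/20 = -576/5 kN·m
Load 4 — uniform load w=-3 kN/m over full span:
  R_A = wL/2 = (-3)·16/2 = -24 kN
  M_A = wL²/12 = (-3)·16²/12 = -64 kN·m
  R_B = wL/2 = (-3)·16/2 = -24 kN
  M_B = -wL²/12 = -(-3)·16²/12 = 64 kN·m
Superposition: R_A = -221/300 kN, M_A = 416/25 kN·m, R_B = 7421/300 kN, M_B = -3557/75 kN·m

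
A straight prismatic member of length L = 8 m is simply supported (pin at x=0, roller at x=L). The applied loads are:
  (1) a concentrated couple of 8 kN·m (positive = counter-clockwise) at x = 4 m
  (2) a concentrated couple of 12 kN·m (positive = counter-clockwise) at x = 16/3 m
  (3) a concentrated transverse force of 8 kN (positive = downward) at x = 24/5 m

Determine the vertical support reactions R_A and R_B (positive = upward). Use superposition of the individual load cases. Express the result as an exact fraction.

Load 1 — applied couple M₀=8 kN·m at a=4 m (b=L-a=4):
  R_A = M₀/L = 8/8 = 1 kN
  R_B = -M₀/L = -8/8 = -1 kN
Load 2 — applied couple M₀=12 kN·m at a=16/3 m (b=L-a=8/3):
  R_A = M₀/L = 12/8 = 3/2 kN
  R_B = -M₀/L = -12/8 = -3/2 kN
Load 3 — point force P=8 kN at a=24/5 m (b=L-a=16/5):
  R_A = Pb/L = 8·(16/5)/8 = 16/5 kN
  R_B = Pa/L = 8·(24/5)/8 = 24/5 kN
Superposition: R_A = 57/10 kN, R_B = 23/10 kN

R_A = 57/10 kN, R_B = 23/10 kN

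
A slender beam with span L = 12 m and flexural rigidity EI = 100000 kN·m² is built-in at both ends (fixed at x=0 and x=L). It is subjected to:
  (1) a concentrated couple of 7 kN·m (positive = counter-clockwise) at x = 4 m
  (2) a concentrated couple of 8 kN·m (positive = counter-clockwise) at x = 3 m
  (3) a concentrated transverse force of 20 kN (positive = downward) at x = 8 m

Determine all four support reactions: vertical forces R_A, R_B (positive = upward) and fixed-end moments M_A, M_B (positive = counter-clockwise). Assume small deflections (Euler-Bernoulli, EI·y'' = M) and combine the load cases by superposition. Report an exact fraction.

Load 1 — applied couple M₀=7 kN·m at a=4 m (b=L-a=8):
  R_A = 6M₀ab/L³ = 6·7·4·8/12³ = 7/9 kN
  M_A = M₀b(2a-b)/L² = 7·8·(2·4-8)/12² = 0 kN·m
  R_B = -6M₀ab/L³ = -6·7·4·8/12³ = -7/9 kN
  M_B = M₀a(2b-a)/L² = 7·4·(2·8-4)/12² = 7/3 kN·m
Load 2 — applied couple M₀=8 kN·m at a=3 m (b=L-a=9):
  R_A = 6M₀ab/L³ = 6·8·3·9/12³ = 3/4 kN
  M_A = M₀b(2a-b)/L² = 8·9·(2·3-9)/12² = -3/2 kN·m
  R_B = -6M₀ab/L³ = -6·8·3·9/12³ = -3/4 kN
  M_B = M₀a(2b-a)/L² = 8·3·(2·9-3)/12² = 5/2 kN·m
Load 3 — point force P=20 kN at a=8 m (b=L-a=4):
  R_A = Pb²(3a+b)/L³ = 20·4²·(3·8+4)/12³ = 140/27 kN
  M_A = Pab²/L² = 20·8·4²/12² = 160/9 kN·m
  R_B = Pa²(a+3b)/L³ = 20·8²·(8+3·4)/12³ = 400/27 kN
  M_B = -Pa²b/L² = -20·8²·4/12² = -320/9 kN·m
Superposition: R_A = 725/108 kN, M_A = 293/18 kN·m, R_B = 1435/108 kN, M_B = -553/18 kN·m

R_A = 725/108 kN, M_A = 293/18 kN·m, R_B = 1435/108 kN, M_B = -553/18 kN·m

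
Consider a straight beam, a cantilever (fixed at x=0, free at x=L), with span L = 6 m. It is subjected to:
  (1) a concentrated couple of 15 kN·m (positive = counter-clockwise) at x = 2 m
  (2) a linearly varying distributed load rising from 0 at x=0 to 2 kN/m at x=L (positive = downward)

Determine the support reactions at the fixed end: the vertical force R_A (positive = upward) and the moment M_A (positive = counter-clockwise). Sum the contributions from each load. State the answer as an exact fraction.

R_A = 6 kN, M_A = 9 kN·m

Load 1 — applied couple M₀=15 kN·m at a=2 m (b=L-a=4):
  R_A = 0 kN
  M_A = -M₀ = -15 kN·m
Load 2 — triangular load w₀=2 kN/m (0→w₀ over full span):
  R_A = w₀L/2 = 2·6/2 = 6 kN
  M_A = w₀L²/3 = 2·6²/3 = 24 kN·m
Superposition: R_A = 6 kN, M_A = 9 kN·m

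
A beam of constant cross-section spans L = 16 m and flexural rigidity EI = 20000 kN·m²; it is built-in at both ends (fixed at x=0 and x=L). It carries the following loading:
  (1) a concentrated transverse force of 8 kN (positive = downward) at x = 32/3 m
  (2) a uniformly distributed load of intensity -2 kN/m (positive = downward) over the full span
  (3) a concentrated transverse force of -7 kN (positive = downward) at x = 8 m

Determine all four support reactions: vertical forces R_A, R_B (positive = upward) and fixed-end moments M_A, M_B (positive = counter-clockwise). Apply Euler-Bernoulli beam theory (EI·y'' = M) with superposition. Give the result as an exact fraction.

R_A = -941/54 kN, M_A = -1274/27 kN·m, R_B = -733/54 kN, M_B = 1018/27 kN·m

Load 1 — point force P=8 kN at a=32/3 m (b=L-a=16/3):
  R_A = Pb²(3a+b)/L³ = 8·(16/3)²·(3·(32/3)+(16/3))/16³ = 56/27 kN
  M_A = Pab²/L² = 8·(32/3)·(16/3)²/16² = 256/27 kN·m
  R_B = Pa²(a+3b)/L³ = 8·(32/3)²·((32/3)+3·(16/3))/16³ = 160/27 kN
  M_B = -Pa²b/L² = -8·(32/3)²·(16/3)/16² = -512/27 kN·m
Load 2 — uniform load w=-2 kN/m over full span:
  R_A = wL/2 = (-2)·16/2 = -16 kN
  M_A = wL²/12 = (-2)·16²/12 = -128/3 kN·m
  R_B = wL/2 = (-2)·16/2 = -16 kN
  M_B = -wL²/12 = -(-2)·16²/12 = 128/3 kN·m
Load 3 — point force P=-7 kN at a=8 m (b=L-a=8):
  R_A = Pb²(3a+b)/L³ = (-7)·8²·(3·8+8)/16³ = -7/2 kN
  M_A = Pab²/L² = (-7)·8·8²/16² = -14 kN·m
  R_B = Pa²(a+3b)/L³ = (-7)·8²·(8+3·8)/16³ = -7/2 kN
  M_B = -Pa²b/L² = -(-7)·8²·8/16² = 14 kN·m
Superposition: R_A = -941/54 kN, M_A = -1274/27 kN·m, R_B = -733/54 kN, M_B = 1018/27 kN·m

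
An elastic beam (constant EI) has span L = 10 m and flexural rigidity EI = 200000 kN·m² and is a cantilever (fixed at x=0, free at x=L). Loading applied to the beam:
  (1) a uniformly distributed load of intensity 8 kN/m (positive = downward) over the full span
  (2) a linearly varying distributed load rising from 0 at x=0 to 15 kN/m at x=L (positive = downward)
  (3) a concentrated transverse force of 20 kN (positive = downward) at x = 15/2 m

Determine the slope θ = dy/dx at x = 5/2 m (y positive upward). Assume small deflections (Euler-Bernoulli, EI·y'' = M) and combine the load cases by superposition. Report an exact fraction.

θ(5/2) = -12911/1228800 rad

Load 1 — uniform load w=8 kN/m over full span:
  θ_1 = -wx(x²-3Lx+3L²)/(6EI) = -8·(5/2)·((5/2)²-3·10·(5/2)+3·10²)/(6·200000) = -37/9600 rad
Load 2 — triangular load w₀=15 kN/m (0→w₀ over full span):
  θ_2 = (w₀Lx²/4-w₀L²x/3-w₀x⁴/(24L))/EI = (15·10·(5/2)²/4-15·10²·(5/2)/3-15·(5/2)⁴/(24·10))/200000 = -417/81920 rad
Load 3 — point force P=20 kN at a=15/2 m (b=L-a=5/2):
  θ_3 = -Px(2a-x)/(2EI)  [x≤a] = -20·(5/2)·(2·(15/2)-(5/2))/(2·200000) = -1/640 rad
Superposition: θ = Σ θ_i = -12911/1228800 rad ≈ -0.010507 rad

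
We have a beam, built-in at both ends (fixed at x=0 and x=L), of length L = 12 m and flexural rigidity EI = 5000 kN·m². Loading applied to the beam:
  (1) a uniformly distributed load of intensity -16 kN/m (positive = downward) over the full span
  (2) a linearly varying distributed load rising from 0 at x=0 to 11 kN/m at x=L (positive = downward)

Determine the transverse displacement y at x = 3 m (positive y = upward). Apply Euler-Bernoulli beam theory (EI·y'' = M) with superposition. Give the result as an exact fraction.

Load 1 — uniform load w=-16 kN/m over full span:
  y_1 = -wx²(L-x)²/(24EI) = -(-16)·3²·(12-3)²/(24·5000) = 243/2500 m
Load 2 — triangular load w₀=11 kN/m (0→w₀ over full span):
  y_2 = -w₀x²(L-x)²(x+2L)/(120LEI) = -11·3²·(12-3)²·(3+2·12)/(120·12·5000) = -24057/800000 m
Superposition: y = Σ y_i = 53703/800000 m ≈ 0.067129 m

y(3) = 53703/800000 m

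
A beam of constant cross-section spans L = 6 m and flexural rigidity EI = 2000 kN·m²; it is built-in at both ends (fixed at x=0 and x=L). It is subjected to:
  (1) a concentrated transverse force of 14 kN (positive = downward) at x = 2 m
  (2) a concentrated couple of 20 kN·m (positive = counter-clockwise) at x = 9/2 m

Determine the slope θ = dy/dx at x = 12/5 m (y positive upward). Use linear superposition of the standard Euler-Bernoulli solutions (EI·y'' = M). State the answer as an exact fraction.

θ(12/5) = -133/50000 rad

Load 1 — point force P=14 kN at a=2 m (b=L-a=4):
  θ_1 = Pa²(L-x)(2bL-(3b+a)(L-x))/(2L³EI)  [x>a] = 14·2²·(6-(12/5))·(2·4·6-(3·4+2)·(6-(12/5)))/(2·6³·2000) = -7/12500 rad
Load 2 — applied couple M₀=20 kN·m at a=9/2 m (b=L-a=3/2):
  θ_2 = (R_Ax²/2 - M_Ax)/EI  [x≤a] with R_A=15/4, M_A=25/4 = ((15/4)·(12/5)²/2 - (25/4)·(12/5))/2000 = -21/10000 rad
Superposition: θ = Σ θ_i = -133/50000 rad ≈ -0.002660 rad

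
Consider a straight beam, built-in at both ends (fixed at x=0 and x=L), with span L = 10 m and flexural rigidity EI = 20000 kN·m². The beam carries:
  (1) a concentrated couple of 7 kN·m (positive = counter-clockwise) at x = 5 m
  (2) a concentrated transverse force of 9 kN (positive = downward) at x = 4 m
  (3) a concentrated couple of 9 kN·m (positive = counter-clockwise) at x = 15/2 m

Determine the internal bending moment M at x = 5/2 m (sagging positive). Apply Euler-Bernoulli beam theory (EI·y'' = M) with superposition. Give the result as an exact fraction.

Load 1 — applied couple M₀=7 kN·m at a=5 m (b=L-a=5):
  M_1 = R_Ax - M_A  [x≤a] with R_A=21/20, M_A=7/4 = (21/20)·(5/2) - (7/4) = 7/8 kN·m
Load 2 — point force P=9 kN at a=4 m (b=L-a=6):
  M_2 = Pb²(3a+b)x/L³ - Pab²/L²  [x≤a] = 9·6²·(3·4+6)·(5/2)/10³ - 9·4·6²/10² = 81/50 kN·m
Load 3 — applied couple M₀=9 kN·m at a=15/2 m (b=L-a=5/2):
  M_3 = R_Ax - M_A  [x≤a] with R_A=81/80, M_A=45/16 = (81/80)·(5/2) - (45/16) = -9/32 kN·m
Superposition: M = Σ M_i = 1771/800 kN·m ≈ 2.213750 kN·m

M(5/2) = 1771/800 kN·m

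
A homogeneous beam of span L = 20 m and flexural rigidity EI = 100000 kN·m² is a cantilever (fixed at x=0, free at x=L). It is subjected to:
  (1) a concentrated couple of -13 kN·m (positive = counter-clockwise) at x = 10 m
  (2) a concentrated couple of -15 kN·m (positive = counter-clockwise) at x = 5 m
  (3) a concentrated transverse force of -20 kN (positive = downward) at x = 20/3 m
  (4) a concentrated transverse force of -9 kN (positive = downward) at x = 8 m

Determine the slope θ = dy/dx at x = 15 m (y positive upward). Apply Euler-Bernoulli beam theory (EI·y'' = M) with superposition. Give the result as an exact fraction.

θ(15) = 4747/900000 rad

Load 1 — applied couple M₀=-13 kN·m at a=10 m (b=L-a=10):
  θ_1 = M₀a/EI  [x>a] = (-13)·10/100000 = -13/10000 rad
Load 2 — applied couple M₀=-15 kN·m at a=5 m (b=L-a=15):
  θ_2 = M₀a/EI  [x>a] = (-15)·5/100000 = -3/4000 rad
Load 3 — point force P=-20 kN at a=20/3 m (b=L-a=40/3):
  θ_3 = -Pa²/(2EI)  [x>a] = -(-20)·(20/3)²/(2·100000) = 1/225 rad
Load 4 — point force P=-9 kN at a=8 m (b=L-a=12):
  θ_4 = -Pa²/(2EI)  [x>a] = -(-9)·8²/(2·100000) = 9/3125 rad
Superposition: θ = Σ θ_i = 4747/900000 rad ≈ 0.005274 rad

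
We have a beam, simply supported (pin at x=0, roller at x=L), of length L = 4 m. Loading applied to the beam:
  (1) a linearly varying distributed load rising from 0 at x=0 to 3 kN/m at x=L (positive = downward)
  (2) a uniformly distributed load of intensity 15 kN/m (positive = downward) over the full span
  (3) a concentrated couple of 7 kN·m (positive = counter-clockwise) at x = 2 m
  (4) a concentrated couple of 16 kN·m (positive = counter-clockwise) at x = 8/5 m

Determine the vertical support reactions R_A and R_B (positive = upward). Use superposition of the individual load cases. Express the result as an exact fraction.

R_A = 151/4 kN, R_B = 113/4 kN

Load 1 — triangular load w₀=3 kN/m (0→w₀ over full span):
  R_A = w₀L/6 = 3·4/6 = 2 kN
  R_B = w₀L/3 = 3·4/3 = 4 kN
Load 2 — uniform load w=15 kN/m over full span:
  R_A = wL/2 = 15·4/2 = 30 kN
  R_B = wL/2 = 15·4/2 = 30 kN
Load 3 — applied couple M₀=7 kN·m at a=2 m (b=L-a=2):
  R_A = M₀/L = 7/4 kN
  R_B = -M₀/L = -7/4 kN
Load 4 — applied couple M₀=16 kN·m at a=8/5 m (b=L-a=12/5):
  R_A = M₀/L = 16/4 = 4 kN
  R_B = -M₀/L = -16/4 = -4 kN
Superposition: R_A = 151/4 kN, R_B = 113/4 kN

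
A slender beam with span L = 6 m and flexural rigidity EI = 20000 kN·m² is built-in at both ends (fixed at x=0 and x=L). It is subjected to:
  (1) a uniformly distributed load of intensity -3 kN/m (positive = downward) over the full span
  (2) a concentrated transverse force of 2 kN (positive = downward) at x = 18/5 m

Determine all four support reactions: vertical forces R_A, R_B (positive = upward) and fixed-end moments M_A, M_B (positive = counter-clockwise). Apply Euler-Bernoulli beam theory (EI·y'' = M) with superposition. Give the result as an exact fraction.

R_A = -1037/125 kN, M_A = -981/125 kN·m, R_B = -963/125 kN, M_B = 909/125 kN·m

Load 1 — uniform load w=-3 kN/m over full span:
  R_A = wL/2 = (-3)·6/2 = -9 kN
  M_A = wL²/12 = (-3)·6²/12 = -9 kN·m
  R_B = wL/2 = (-3)·6/2 = -9 kN
  M_B = -wL²/12 = -(-3)·6²/12 = 9 kN·m
Load 2 — point force P=2 kN at a=18/5 m (b=L-a=12/5):
  R_A = Pb²(3a+b)/L³ = 2·(12/5)²·(3·(18/5)+(12/5))/6³ = 88/125 kN
  M_A = Pab²/L² = 2·(18/5)·(12/5)²/6² = 144/125 kN·m
  R_B = Pa²(a+3b)/L³ = 2·(18/5)²·((18/5)+3·(12/5))/6³ = 162/125 kN
  M_B = -Pa²b/L² = -2·(18/5)²·(12/5)/6² = -216/125 kN·m
Superposition: R_A = -1037/125 kN, M_A = -981/125 kN·m, R_B = -963/125 kN, M_B = 909/125 kN·m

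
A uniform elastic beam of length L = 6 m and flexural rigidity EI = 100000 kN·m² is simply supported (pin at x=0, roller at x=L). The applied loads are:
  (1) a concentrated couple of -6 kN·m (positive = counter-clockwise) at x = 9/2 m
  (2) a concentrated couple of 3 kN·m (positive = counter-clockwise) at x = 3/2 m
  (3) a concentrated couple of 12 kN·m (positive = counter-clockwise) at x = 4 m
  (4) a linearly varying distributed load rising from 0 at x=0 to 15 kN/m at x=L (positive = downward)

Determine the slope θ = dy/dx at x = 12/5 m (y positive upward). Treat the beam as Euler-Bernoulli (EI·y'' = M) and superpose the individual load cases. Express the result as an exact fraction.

Load 1 — applied couple M₀=-6 kN·m at a=9/2 m (b=L-a=3/2):
  θ_1 = (M₀x²/(2L)+C₁)/EI  [x≤a] with C₁=M₀(3b²-L²)/(6L)=39/8 = ((-6)·(12/5)²/(2·6)+(39/8))/100000 = 399/20000000 rad
Load 2 — applied couple M₀=3 kN·m at a=3/2 m (b=L-a=9/2):
  θ_2 = (M₀x²/(2L)-M₀(x-a)+C₁)/EI  [x>a] with C₁=M₀(3b²-L²)/(6L)=33/16 = (3·(12/5)²/(2·6)-3·((12/5)-(3/2))+(33/16))/100000 = 321/40000000 rad
Load 3 — applied couple M₀=12 kN·m at a=4 m (b=L-a=2):
  θ_3 = (M₀x²/(2L)+C₁)/EI  [x≤a] with C₁=M₀(3b²-L²)/(6L)=-8 = (12·(12/5)²/(2·6)+(-8))/100000 = -7/312500 rad
Load 4 — triangular load w₀=15 kN/m (0→w₀ over full span):
  θ_4 = -w₀(7L⁴-30L²x²+15x⁴)/(360LEI) = -15·(7·6⁴-30·6²·(12/5)²+15·(12/5)⁴)/(360·6·100000) = -2907/12500000 rad
Superposition: θ = Σ θ_i = -45397/200000000 rad ≈ -0.000227 rad

θ(12/5) = -45397/200000000 rad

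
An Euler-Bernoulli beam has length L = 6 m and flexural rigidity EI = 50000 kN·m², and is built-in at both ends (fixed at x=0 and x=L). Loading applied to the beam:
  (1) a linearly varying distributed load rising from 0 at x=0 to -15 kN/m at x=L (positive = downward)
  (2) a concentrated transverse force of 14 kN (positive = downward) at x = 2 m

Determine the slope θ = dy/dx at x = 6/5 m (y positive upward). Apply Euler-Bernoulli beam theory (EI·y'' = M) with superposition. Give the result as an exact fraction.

Load 1 — triangular load w₀=-15 kN/m (0→w₀ over full span):
  θ_1 = -w₀(2x(L-x)(L-2x)(x+2L)+x²(L-x)²)/(120LEI) = -(-15)·(2·(6/5)·(6-(6/5))·(6-2·(6/5))·((6/5)+2·6)+(6/5)²·(6-(6/5))²)/(120·6·50000) = 189/781250 rad
Load 2 — point force P=14 kN at a=2 m (b=L-a=4):
  θ_2 = -Pb²x(2aL-(3a+b)x)/(2L³EI)  [x≤a] = -14·4²·(6/5)·(2·2·6-(3·2+4)·(6/5))/(2·6³·50000) = -7/46875 rad
Superposition: θ = Σ θ_i = 217/2343750 rad ≈ 0.000093 rad

θ(6/5) = 217/2343750 rad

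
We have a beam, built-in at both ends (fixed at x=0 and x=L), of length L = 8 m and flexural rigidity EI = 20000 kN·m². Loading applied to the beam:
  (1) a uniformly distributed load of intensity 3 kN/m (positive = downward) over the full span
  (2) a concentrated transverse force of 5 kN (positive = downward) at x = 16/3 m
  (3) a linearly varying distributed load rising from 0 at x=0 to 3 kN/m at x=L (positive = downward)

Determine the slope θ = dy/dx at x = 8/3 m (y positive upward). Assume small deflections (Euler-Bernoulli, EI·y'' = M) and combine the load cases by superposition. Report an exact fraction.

Load 1 — uniform load w=3 kN/m over full span:
  θ_1 = -wx(L-x)(L-2x)/(12EI) = -3·(8/3)·(8-(8/3))·(8-2·(8/3))/(12·20000) = -8/16875 rad
Load 2 — point force P=5 kN at a=16/3 m (b=L-a=8/3):
  θ_2 = -Pb²x(2aL-(3a+b)x)/(2L³EI)  [x≤a] = -5·(8/3)²·(8/3)·(2·(16/3)·8-(3·(16/3)+(8/3))·(8/3))/(2·8³·20000) = -1/6075 rad
Load 3 — triangular load w₀=3 kN/m (0→w₀ over full span):
  θ_3 = -w₀(2x(L-x)(L-2x)(x+2L)+x²(L-x)²)/(120LEI) = -3·(2·(8/3)·(8-(8/3))·(8-2·(8/3))·((8/3)+2·8)+(8/3)²·(8-(8/3))²)/(120·8·20000) = -64/253125 rad
Superposition: θ = Σ θ_i = -677/759375 rad ≈ -0.000892 rad

θ(8/3) = -677/759375 rad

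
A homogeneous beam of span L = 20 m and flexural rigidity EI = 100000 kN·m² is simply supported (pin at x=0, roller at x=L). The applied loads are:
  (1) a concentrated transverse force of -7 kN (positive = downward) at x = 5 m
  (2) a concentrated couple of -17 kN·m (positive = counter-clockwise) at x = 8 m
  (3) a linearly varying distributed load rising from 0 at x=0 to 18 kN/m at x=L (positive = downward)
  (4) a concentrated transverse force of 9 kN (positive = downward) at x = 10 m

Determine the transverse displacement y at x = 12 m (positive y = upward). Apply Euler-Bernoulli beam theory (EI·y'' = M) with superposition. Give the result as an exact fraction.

y(12) = -1427983/7500000 m

Load 1 — point force P=-7 kN at a=5 m (b=L-a=15):
  y_1 = -Pa(L-x)(2Lx-a²-x²)/(6LEI)  [x>a] = -(-7)·5·(20-12)·(2·20·12-5²-12²)/(6·20·100000) = 2177/300000 m
Load 2 — applied couple M₀=-17 kN·m at a=8 m (b=L-a=12):
  y_2 = (M₀x³/(6L)-M₀(x-a)²/2+C₁x)/EI  [x>a] with C₁=M₀(3b²-L²)/(6L)=-68/15 = ((-17)·12³/(6·20)-(-17)·(12-8)²/2+(-68/15)·12)/100000 = -51/31250 m
Load 3 — triangular load w₀=18 kN/m (0→w₀ over full span):
  y_3 = -w₀x(7L⁴-10L²x²+3x⁴)/(360LEI) = -18·12·(7·20⁴-10·20²·12²+3·12⁴)/(360·20·100000) = -14208/78125 m
Load 4 — point force P=9 kN at a=10 m (b=L-a=10):
  y_4 = -Pa(L-x)(2Lx-a²-x²)/(6LEI)  [x>a] = -9·10·(20-12)·(2·20·12-10²-12²)/(6·20·100000) = -177/12500 m
Superposition: y = Σ y_i = -1427983/7500000 m ≈ -0.190398 m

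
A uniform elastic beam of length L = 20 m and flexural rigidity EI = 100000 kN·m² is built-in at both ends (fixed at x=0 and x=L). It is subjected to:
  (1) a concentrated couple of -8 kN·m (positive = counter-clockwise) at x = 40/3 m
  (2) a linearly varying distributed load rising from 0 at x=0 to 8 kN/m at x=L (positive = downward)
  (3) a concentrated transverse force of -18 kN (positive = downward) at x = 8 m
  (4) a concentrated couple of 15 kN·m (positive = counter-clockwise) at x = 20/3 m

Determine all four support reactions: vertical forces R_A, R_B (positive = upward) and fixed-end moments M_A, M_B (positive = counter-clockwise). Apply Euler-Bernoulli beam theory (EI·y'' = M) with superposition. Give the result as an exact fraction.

R_A = 4801/375 kN, M_A = 1304/25 kN·m, R_B = 18449/375 kN, M_B = -3011/25 kN·m

Load 1 — applied couple M₀=-8 kN·m at a=40/3 m (b=L-a=20/3):
  R_A = 6M₀ab/L³ = 6·(-8)·(40/3)·(20/3)/20³ = -8/15 kN
  M_A = M₀b(2a-b)/L² = (-8)·(20/3)·(2·(40/3)-(20/3))/20² = -8/3 kN·m
  R_B = -6M₀ab/L³ = -6·(-8)·(40/3)·(20/3)/20³ = 8/15 kN
  M_B = M₀a(2b-a)/L² = (-8)·(40/3)·(2·(20/3)-(40/3))/20² = 0 kN·m
Load 2 — triangular load w₀=8 kN/m (0→w₀ over full span):
  R_A = 3w₀L/20 = 3·8·20/20 = 24 kN
  M_A = w₀L²/30 = 8·20²/30 = 320/3 kN·m
  R_B = 7w₀L/20 = 7·8·20/20 = 56 kN
  M_B = -w₀L²/20 = -8·20²/20 = -160 kN·m
Load 3 — point force P=-18 kN at a=8 m (b=L-a=12):
  R_A = Pb²(3a+b)/L³ = (-18)·12²·(3·8+12)/20³ = -1458/125 kN
  M_A = Pab²/L² = (-18)·8·12²/20² = -1296/25 kN·m
  R_B = Pa²(a+3b)/L³ = (-18)·8²·(8+3·12)/20³ = -792/125 kN
  M_B = -Pa²b/L² = -(-18)·8²·12/20² = 864/25 kN·m
Load 4 — applied couple M₀=15 kN·m at a=20/3 m (b=L-a=40/3):
  R_A = 6M₀ab/L³ = 6·15·(20/3)·(40/3)/20³ = 1 kN
  M_A = M₀b(2a-b)/L² = 15·(40/3)·(2·(20/3)-(40/3))/20² = 0 kN·m
  R_B = -6M₀ab/L³ = -6·15·(20/3)·(40/3)/20³ = -1 kN
  M_B = M₀a(2b-a)/L² = 15·(20/3)·(2·(40/3)-(20/3))/20² = 5 kN·m
Superposition: R_A = 4801/375 kN, M_A = 1304/25 kN·m, R_B = 18449/375 kN, M_B = -3011/25 kN·m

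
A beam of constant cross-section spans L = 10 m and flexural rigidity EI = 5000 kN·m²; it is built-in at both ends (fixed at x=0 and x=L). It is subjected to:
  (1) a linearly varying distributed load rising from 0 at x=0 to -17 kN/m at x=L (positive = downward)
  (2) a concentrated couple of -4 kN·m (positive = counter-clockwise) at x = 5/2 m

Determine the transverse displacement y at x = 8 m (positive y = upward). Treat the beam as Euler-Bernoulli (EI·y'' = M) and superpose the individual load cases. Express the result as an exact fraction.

Load 1 — triangular load w₀=-17 kN/m (0→w₀ over full span):
  y_1 = -w₀x²(L-x)²(x+2L)/(120LEI) = -(-17)·8²·(10-8)²·(8+2·10)/(120·10·5000) = 952/46875 m
Load 2 — applied couple M₀=-4 kN·m at a=5/2 m (b=L-a=15/2):
  y_2 = (R_Ax³/6 - M_Ax²/2 - M₀(x-a)²/2)/EI  [x>a] with R_A=-9/20, M_A=3/4 = ((-9/20)·8³/6 - (3/4)·8²/2 - (-4)·(8-(5/2))²/2)/5000 = -19/50000 m
Superposition: y = Σ y_i = 14947/750000 m ≈ 0.019929 m

y(8) = 14947/750000 m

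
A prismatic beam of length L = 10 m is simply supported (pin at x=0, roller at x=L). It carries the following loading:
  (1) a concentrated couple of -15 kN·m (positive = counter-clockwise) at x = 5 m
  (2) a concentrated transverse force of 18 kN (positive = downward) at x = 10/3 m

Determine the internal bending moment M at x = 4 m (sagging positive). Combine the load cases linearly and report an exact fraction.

Load 1 — applied couple M₀=-15 kN·m at a=5 m (b=L-a=5):
  M_1 = M₀x/L  [x≤a] = (-15)·4/10 = -6 kN·m
Load 2 — point force P=18 kN at a=10/3 m (b=L-a=20/3):
  M_2 = Pa(L-x)/L  [x>a] = 18·(10/3)·(10-4)/10 = 36 kN·m
Superposition: M = Σ M_i = 30 kN·m ≈ 30.000000 kN·m

M(4) = 30 kN·m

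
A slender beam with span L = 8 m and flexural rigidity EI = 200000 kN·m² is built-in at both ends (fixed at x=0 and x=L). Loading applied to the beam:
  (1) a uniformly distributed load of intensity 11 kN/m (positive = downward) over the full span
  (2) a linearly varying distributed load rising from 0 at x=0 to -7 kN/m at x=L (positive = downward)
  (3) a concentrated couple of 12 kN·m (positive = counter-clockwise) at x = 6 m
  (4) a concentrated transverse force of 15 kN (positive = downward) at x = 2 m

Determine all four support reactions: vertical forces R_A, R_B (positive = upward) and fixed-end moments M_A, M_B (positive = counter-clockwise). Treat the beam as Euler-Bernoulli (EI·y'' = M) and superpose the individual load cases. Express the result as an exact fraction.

R_A = 7991/160 kN, M_A = 7723/120 kN·m, R_B = 4009/160 kN, M_B = -5297/120 kN·m

Load 1 — uniform load w=11 kN/m over full span:
  R_A = wL/2 = 11·8/2 = 44 kN
  M_A = wL²/12 = 11·8²/12 = 176/3 kN·m
  R_B = wL/2 = 11·8/2 = 44 kN
  M_B = -wL²/12 = -11·8²/12 = -176/3 kN·m
Load 2 — triangular load w₀=-7 kN/m (0→w₀ over full span):
  R_A = 3w₀L/20 = 3·(-7)·8/20 = -42/5 kN
  M_A = w₀L²/30 = (-7)·8²/30 = -224/15 kN·m
  R_B = 7w₀L/20 = 7·(-7)·8/20 = -98/5 kN
  M_B = -w₀L²/20 = -(-7)·8²/20 = 112/5 kN·m
Load 3 — applied couple M₀=12 kN·m at a=6 m (b=L-a=2):
  R_A = 6M₀ab/L³ = 6·12·6·2/8³ = 27/16 kN
  M_A = M₀b(2a-b)/L² = 12·2·(2·6-2)/8² = 15/4 kN·m
  R_B = -6M₀ab/L³ = -6·12·6·2/8³ = -27/16 kN
  M_B = M₀a(2b-a)/L² = 12·6·(2·2-6)/8² = -9/4 kN·m
Load 4 — point force P=15 kN at a=2 m (b=L-a=6):
  R_A = Pb²(3a+b)/L³ = 15·6²·(3·2+6)/8³ = 405/32 kN
  M_A = Pab²/L² = 15·2·6²/8² = 135/8 kN·m
  R_B = Pa²(a+3b)/L³ = 15·2²·(2+3·6)/8³ = 75/32 kN
  M_B = -Pa²b/L² = -15·2²·6/8² = -45/8 kN·m
Superposition: R_A = 7991/160 kN, M_A = 7723/120 kN·m, R_B = 4009/160 kN, M_B = -5297/120 kN·m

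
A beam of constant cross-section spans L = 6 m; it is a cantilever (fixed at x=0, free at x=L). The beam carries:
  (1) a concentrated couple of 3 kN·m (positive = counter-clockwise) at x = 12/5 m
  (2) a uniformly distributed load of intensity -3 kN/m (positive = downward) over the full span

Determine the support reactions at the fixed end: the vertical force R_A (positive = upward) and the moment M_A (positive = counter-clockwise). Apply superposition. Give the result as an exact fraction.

R_A = -18 kN, M_A = -57 kN·m

Load 1 — applied couple M₀=3 kN·m at a=12/5 m (b=L-a=18/5):
  R_A = 0 kN
  M_A = -M₀ = -3 kN·m
Load 2 — uniform load w=-3 kN/m over full span:
  R_A = wL = (-3)·6 = -18 kN
  M_A = wL²/2 = (-3)·6²/2 = -54 kN·m
Superposition: R_A = -18 kN, M_A = -57 kN·m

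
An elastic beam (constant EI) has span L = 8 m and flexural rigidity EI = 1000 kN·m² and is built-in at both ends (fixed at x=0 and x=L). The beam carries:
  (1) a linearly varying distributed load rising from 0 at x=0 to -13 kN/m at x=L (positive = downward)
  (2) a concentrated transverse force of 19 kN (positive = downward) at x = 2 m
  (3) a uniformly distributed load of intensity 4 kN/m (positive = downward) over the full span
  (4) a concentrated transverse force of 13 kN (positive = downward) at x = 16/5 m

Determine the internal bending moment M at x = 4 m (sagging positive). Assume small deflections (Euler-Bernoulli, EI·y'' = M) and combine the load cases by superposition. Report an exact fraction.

M(4) = 1921/300 kN·m

Load 1 — triangular load w₀=-13 kN/m (0→w₀ over full span):
  M_1 = 3w₀Lx/20 - w₀L²/30 - w₀x³/(6L) = 3·(-13)·8·4/20 - (-13)·8²/30 - (-13)·4³/(6·8) = -52/3 kN·m
Load 2 — point force P=19 kN at a=2 m (b=L-a=6):
  M_2 = Pa²(a+3b)(L-x)/L³ - Pa²b/L²  [x>a] = 19·2²·(2+3·6)·(8-4)/8³ - 19·2²·6/8² = 19/4 kN·m
Load 3 — uniform load w=4 kN/m over full span:
  M_3 = wLx/2 - wL²/12 - wx²/2 = 4·8·4/2 - 4·8²/12 - 4·4²/2 = 32/3 kN·m
Load 4 — point force P=13 kN at a=16/5 m (b=L-a=24/5):
  M_4 = Pa²(a+3b)(L-x)/L³ - Pa²b/L²  [x>a] = 13·(16/5)²·((16/5)+3·(24/5))·(8-4)/8³ - 13·(16/5)²·(24/5)/8² = 208/25 kN·m
Superposition: M = Σ M_i = 1921/300 kN·m ≈ 6.403333 kN·m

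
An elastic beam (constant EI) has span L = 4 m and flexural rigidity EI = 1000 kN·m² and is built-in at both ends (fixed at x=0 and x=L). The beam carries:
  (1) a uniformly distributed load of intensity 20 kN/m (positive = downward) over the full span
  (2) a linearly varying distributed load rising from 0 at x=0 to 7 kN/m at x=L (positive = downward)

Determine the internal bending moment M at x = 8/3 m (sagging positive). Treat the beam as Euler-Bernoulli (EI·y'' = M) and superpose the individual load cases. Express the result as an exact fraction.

Load 1 — uniform load w=20 kN/m over full span:
  M_1 = wLx/2 - wL²/12 - wx²/2 = 20·4·(8/3)/2 - 20·4²/12 - 20·(8/3)²/2 = 80/9 kN·m
Load 2 — triangular load w₀=7 kN/m (0→w₀ over full span):
  M_2 = 3w₀Lx/20 - w₀L²/30 - w₀x³/(6L) = 3·7·4·(8/3)/20 - 7·4²/30 - 7·(8/3)³/(6·4) = 784/405 kN·m
Superposition: M = Σ M_i = 4384/405 kN·m ≈ 10.824691 kN·m

M(8/3) = 4384/405 kN·m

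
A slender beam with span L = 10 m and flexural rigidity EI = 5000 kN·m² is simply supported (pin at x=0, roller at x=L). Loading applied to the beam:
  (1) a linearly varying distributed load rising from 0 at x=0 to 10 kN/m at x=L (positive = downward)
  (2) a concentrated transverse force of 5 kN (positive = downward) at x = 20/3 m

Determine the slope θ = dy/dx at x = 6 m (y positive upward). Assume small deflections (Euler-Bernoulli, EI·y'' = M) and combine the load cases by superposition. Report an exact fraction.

Load 1 — triangular load w₀=10 kN/m (0→w₀ over full span):
  θ_1 = -w₀(7L⁴-30L²x²+15x⁴)/(360LEI) = -10·(7·10⁴-30·10²·6²+15·6⁴)/(360·10·5000) = 58/5625 rad
Load 2 — point force P=5 kN at a=20/3 m (b=L-a=10/3):
  θ_2 = -Pb(L²-b²-3x²)/(6LEI)  [x≤a] = -5·(10/3)·(10²-(10/3)²-3·6²)/(6·10·5000) = 43/40500 rad
Superposition: θ = Σ θ_i = 2303/202500 rad ≈ 0.011373 rad

θ(6) = 2303/202500 rad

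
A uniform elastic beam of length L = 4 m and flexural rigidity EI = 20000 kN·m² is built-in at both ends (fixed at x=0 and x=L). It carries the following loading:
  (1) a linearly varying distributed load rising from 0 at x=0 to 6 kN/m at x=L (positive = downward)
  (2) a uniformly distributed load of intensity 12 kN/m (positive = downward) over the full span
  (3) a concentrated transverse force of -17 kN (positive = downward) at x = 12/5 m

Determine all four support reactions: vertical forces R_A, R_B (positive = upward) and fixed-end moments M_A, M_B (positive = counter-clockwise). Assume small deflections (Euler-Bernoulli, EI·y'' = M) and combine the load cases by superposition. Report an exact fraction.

Load 1 — triangular load w₀=6 kN/m (0→w₀ over full span):
  R_A = 3w₀L/20 = 3·6·4/20 = 18/5 kN
  M_A = w₀L²/30 = 6·4²/30 = 16/5 kN·m
  R_B = 7w₀L/20 = 7·6·4/20 = 42/5 kN
  M_B = -w₀L²/20 = -6·4²/20 = -24/5 kN·m
Load 2 — uniform load w=12 kN/m over full span:
  R_A = wL/2 = 12·4/2 = 24 kN
  M_A = wL²/12 = 12·4²/12 = 16 kN·m
  R_B = wL/2 = 12·4/2 = 24 kN
  M_B = -wL²/12 = -12·4²/12 = -16 kN·m
Load 3 — point force P=-17 kN at a=12/5 m (b=L-a=8/5):
  R_A = Pb²(3a+b)/L³ = (-17)·(8/5)²·(3·(12/5)+(8/5))/4³ = -748/125 kN
  M_A = Pab²/L² = (-17)·(12/5)·(8/5)²/4² = -816/125 kN·m
  R_B = Pa²(a+3b)/L³ = (-17)·(12/5)²·((12/5)+3·(8/5))/4³ = -1377/125 kN
  M_B = -Pa²b/L² = -(-17)·(12/5)²·(8/5)/4² = 1224/125 kN·m
Superposition: R_A = 2702/125 kN, M_A = 1584/125 kN·m, R_B = 2673/125 kN, M_B = -1376/125 kN·m

R_A = 2702/125 kN, M_A = 1584/125 kN·m, R_B = 2673/125 kN, M_B = -1376/125 kN·m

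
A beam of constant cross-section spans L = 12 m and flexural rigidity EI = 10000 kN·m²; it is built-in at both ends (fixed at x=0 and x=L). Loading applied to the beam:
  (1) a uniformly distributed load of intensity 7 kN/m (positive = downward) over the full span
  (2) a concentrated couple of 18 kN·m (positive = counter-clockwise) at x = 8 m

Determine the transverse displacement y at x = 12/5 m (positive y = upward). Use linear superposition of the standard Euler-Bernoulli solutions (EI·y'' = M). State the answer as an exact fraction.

Load 1 — uniform load w=7 kN/m over full span:
  y_1 = -wx²(L-x)²/(24EI) = -7·(12/5)²·(12-(12/5))²/(24·10000) = -6048/390625 m
Load 2 — applied couple M₀=18 kN·m at a=8 m (b=L-a=4):
  y_2 = (R_Ax³/6 - M_Ax²/2)/EI  [x≤a] with R_A=2, M_A=6 = (2·(12/5)³/6 - 6·(12/5)²/2)/10000 = -99/78125 m
Superposition: y = Σ y_i = -6543/390625 m ≈ -0.016750 m

y(12/5) = -6543/390625 m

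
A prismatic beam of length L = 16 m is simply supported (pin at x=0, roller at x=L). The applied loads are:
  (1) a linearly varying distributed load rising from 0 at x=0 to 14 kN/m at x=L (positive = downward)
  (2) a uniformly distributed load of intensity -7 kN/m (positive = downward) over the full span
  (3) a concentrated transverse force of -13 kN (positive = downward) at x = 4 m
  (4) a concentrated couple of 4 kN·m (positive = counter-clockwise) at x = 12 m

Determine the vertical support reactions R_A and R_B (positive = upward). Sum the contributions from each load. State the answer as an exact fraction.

R_A = -169/6 kN, R_B = 91/6 kN

Load 1 — triangular load w₀=14 kN/m (0→w₀ over full span):
  R_A = w₀L/6 = 14·16/6 = 112/3 kN
  R_B = w₀L/3 = 14·16/3 = 224/3 kN
Load 2 — uniform load w=-7 kN/m over full span:
  R_A = wL/2 = (-7)·16/2 = -56 kN
  R_B = wL/2 = (-7)·16/2 = -56 kN
Load 3 — point force P=-13 kN at a=4 m (b=L-a=12):
  R_A = Pb/L = (-13)·12/16 = -39/4 kN
  R_B = Pa/L = (-13)·4/16 = -13/4 kN
Load 4 — applied couple M₀=4 kN·m at a=12 m (b=L-a=4):
  R_A = M₀/L = 4/16 = 1/4 kN
  R_B = -M₀/L = -4/16 = -1/4 kN
Superposition: R_A = -169/6 kN, R_B = 91/6 kN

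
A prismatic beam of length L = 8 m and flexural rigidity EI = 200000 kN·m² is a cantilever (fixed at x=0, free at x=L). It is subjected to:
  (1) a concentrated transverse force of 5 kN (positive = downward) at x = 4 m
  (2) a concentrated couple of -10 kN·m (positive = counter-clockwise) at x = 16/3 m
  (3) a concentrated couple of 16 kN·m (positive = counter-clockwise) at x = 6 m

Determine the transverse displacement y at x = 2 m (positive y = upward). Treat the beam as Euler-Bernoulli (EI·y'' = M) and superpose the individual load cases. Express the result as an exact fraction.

Load 1 — point force P=5 kN at a=4 m (b=L-a=4):
  y_1 = -Px²(3a-x)/(6EI)  [x≤a] = -5·2²·(3·4-2)/(6·200000) = -1/6000 m
Load 2 — applied couple M₀=-10 kN·m at a=16/3 m (b=L-a=8/3):
  y_2 = M₀x²/(2EI)  [x≤a] = (-10)·2²/(2·200000) = -1/10000 m
Load 3 — applied couple M₀=16 kN·m at a=6 m (b=L-a=2):
  y_3 = M₀x²/(2EI)  [x≤a] = 16·2²/(2·200000) = 1/6250 m
Superposition: y = Σ y_i = -1/9375 m ≈ -0.000107 m

y(2) = -1/9375 m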